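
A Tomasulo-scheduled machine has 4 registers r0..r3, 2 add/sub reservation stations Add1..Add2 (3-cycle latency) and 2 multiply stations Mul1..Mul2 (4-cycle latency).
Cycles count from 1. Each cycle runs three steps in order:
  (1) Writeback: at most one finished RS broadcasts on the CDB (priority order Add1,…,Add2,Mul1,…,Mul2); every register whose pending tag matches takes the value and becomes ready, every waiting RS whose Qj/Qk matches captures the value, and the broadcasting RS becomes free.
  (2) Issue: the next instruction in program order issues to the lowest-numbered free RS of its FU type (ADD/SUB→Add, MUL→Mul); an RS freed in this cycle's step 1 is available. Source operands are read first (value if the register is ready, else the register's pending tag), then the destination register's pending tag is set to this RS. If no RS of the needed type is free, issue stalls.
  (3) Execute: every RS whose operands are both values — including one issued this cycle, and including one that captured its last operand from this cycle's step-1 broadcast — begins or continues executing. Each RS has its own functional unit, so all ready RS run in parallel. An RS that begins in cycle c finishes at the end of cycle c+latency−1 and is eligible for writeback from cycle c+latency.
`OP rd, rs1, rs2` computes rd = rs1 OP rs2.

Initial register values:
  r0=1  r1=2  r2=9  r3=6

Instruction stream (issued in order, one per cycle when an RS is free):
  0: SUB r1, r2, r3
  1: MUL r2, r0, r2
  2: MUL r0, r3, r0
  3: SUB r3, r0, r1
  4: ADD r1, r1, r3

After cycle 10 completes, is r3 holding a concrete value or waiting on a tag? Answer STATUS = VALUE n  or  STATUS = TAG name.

STATUS = VALUE 3

  c1: issue SUB r1<-Add1  regs: r0:1,r1:Add1,r2:9,r3:6
  c2: issue MUL r2<-Mul1  regs: r0:1,r1:Add1,r2:Mul1,r3:6
  c3: issue MUL r0<-Mul2  regs: r0:Mul2,r1:Add1,r2:Mul1,r3:6
  c4: CDB Add1=3; issue SUB r3<-Add1  regs: r0:Mul2,r1:3,r2:Mul1,r3:Add1
  c5: issue ADD r1<-Add2  regs: r0:Mul2,r1:Add2,r2:Mul1,r3:Add1
  c6: CDB Mul1=9  regs: r0:Mul2,r1:Add2,r2:9,r3:Add1
  c7: CDB Mul2=6  regs: r0:6,r1:Add2,r2:9,r3:Add1
  c8: -  regs: r0:6,r1:Add2,r2:9,r3:Add1
  c9: -  regs: r0:6,r1:Add2,r2:9,r3:Add1
  c10: CDB Add1=3  regs: r0:6,r1:Add2,r2:9,r3:3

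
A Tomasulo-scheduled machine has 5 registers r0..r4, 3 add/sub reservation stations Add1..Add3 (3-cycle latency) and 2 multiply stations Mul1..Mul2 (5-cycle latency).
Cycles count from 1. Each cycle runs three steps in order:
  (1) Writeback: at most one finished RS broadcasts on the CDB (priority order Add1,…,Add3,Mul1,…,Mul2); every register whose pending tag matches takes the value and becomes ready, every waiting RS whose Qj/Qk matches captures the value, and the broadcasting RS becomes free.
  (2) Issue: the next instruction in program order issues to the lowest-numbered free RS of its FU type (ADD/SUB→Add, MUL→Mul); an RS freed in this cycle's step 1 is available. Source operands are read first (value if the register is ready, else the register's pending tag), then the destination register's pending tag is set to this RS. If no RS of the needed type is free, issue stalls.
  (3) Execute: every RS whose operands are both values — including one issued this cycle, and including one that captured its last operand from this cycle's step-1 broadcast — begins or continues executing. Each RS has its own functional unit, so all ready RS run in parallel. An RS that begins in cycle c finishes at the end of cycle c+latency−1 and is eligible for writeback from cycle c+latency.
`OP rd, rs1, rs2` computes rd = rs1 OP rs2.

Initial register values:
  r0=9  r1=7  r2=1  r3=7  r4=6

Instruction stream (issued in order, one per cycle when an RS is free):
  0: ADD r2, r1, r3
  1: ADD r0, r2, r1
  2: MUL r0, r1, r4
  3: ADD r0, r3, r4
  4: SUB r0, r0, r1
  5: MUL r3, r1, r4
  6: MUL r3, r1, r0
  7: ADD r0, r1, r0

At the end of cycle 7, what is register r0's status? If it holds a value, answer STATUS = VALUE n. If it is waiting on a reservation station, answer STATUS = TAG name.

  c1: issue ADD r2<-Add1  regs: r0:9,r1:7,r2:Add1,r3:7,r4:6
  c2: issue ADD r0<-Add2  regs: r0:Add2,r1:7,r2:Add1,r3:7,r4:6
  c3: issue MUL r0<-Mul1  regs: r0:Mul1,r1:7,r2:Add1,r3:7,r4:6
  c4: CDB Add1=14; issue ADD r0<-Add1  regs: r0:Add1,r1:7,r2:14,r3:7,r4:6
  c5: issue SUB r0<-Add3  regs: r0:Add3,r1:7,r2:14,r3:7,r4:6
  c6: issue MUL r3<-Mul2  regs: r0:Add3,r1:7,r2:14,r3:Mul2,r4:6
  c7: CDB Add1=13; stall  regs: r0:Add3,r1:7,r2:14,r3:Mul2,r4:6

STATUS = TAG Add3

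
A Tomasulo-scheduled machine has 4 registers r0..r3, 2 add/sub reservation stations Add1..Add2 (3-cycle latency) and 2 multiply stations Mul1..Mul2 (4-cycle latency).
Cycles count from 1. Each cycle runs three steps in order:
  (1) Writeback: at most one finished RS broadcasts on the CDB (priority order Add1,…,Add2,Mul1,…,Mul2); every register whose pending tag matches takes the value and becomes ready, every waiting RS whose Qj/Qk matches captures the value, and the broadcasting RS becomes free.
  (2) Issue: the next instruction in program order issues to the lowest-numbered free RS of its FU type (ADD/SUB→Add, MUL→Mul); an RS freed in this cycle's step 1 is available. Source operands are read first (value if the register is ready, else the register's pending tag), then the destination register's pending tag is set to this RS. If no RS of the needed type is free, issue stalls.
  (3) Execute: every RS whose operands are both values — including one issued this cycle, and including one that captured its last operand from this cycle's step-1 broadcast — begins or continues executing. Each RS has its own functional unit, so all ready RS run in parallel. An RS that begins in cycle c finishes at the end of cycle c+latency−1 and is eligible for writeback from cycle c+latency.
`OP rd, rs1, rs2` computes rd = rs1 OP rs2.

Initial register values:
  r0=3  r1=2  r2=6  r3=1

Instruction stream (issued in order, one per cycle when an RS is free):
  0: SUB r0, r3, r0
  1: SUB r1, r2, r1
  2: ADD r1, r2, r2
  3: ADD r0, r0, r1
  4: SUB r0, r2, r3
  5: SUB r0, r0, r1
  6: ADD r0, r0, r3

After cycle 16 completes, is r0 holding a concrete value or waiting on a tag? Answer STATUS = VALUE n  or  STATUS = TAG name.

  c1: issue SUB r0<-Add1  regs: r0:Add1,r1:2,r2:6,r3:1
  c2: issue SUB r1<-Add2  regs: r0:Add1,r1:Add2,r2:6,r3:1
  c3: stall  regs: r0:Add1,r1:Add2,r2:6,r3:1
  c4: CDB Add1=-2; issue ADD r1<-Add1  regs: r0:-2,r1:Add1,r2:6,r3:1
  c5: CDB Add2=4; issue ADD r0<-Add2  regs: r0:Add2,r1:Add1,r2:6,r3:1
  c6: stall  regs: r0:Add2,r1:Add1,r2:6,r3:1
  c7: CDB Add1=12; issue SUB r0<-Add1  regs: r0:Add1,r1:12,r2:6,r3:1
  c8: stall  regs: r0:Add1,r1:12,r2:6,r3:1
  c9: stall  regs: r0:Add1,r1:12,r2:6,r3:1
  c10: CDB Add1=5; issue SUB r0<-Add1  regs: r0:Add1,r1:12,r2:6,r3:1
  c11: CDB Add2=10; issue ADD r0<-Add2  regs: r0:Add2,r1:12,r2:6,r3:1
  c12: -  regs: r0:Add2,r1:12,r2:6,r3:1
  c13: CDB Add1=-7  regs: r0:Add2,r1:12,r2:6,r3:1
  c14: -  regs: r0:Add2,r1:12,r2:6,r3:1
  c15: -  regs: r0:Add2,r1:12,r2:6,r3:1
  c16: CDB Add2=-6  regs: r0:-6,r1:12,r2:6,r3:1

STATUS = VALUE -6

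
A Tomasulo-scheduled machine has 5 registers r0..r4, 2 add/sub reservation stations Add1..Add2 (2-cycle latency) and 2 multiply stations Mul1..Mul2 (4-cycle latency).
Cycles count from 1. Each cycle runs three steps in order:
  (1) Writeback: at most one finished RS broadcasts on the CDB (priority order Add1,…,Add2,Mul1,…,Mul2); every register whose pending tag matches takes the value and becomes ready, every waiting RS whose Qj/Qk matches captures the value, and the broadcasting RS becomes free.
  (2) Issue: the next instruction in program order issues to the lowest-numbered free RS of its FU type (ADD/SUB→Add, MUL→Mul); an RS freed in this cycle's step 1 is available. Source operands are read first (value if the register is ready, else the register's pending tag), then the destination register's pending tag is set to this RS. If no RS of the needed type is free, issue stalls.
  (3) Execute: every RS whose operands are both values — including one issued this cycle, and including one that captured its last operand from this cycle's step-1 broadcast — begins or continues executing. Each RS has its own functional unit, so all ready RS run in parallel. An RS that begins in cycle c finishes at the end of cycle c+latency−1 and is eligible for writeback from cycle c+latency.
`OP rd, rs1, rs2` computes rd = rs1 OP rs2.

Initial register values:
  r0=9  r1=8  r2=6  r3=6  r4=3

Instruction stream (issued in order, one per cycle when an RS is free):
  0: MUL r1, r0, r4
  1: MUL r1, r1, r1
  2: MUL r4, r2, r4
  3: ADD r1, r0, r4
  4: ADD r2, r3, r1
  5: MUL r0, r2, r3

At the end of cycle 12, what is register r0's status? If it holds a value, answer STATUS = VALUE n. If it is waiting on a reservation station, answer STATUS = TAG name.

STATUS = TAG Mul1

cycle 1: issue MUL r1<-Mul1 // r0:9,r1:Mul1,r2:6,r3:6,r4:3
cycle 2: issue MUL r1<-Mul2 // r0:9,r1:Mul2,r2:6,r3:6,r4:3
cycle 3: stall // r0:9,r1:Mul2,r2:6,r3:6,r4:3
cycle 4: stall // r0:9,r1:Mul2,r2:6,r3:6,r4:3
cycle 5: CDB Mul1=27; issue MUL r4<-Mul1 // r0:9,r1:Mul2,r2:6,r3:6,r4:Mul1
cycle 6: issue ADD r1<-Add1 // r0:9,r1:Add1,r2:6,r3:6,r4:Mul1
cycle 7: issue ADD r2<-Add2 // r0:9,r1:Add1,r2:Add2,r3:6,r4:Mul1
cycle 8: stall // r0:9,r1:Add1,r2:Add2,r3:6,r4:Mul1
cycle 9: CDB Mul1=18; issue MUL r0<-Mul1 // r0:Mul1,r1:Add1,r2:Add2,r3:6,r4:18
cycle 10: CDB Mul2=729 // r0:Mul1,r1:Add1,r2:Add2,r3:6,r4:18
cycle 11: CDB Add1=27 // r0:Mul1,r1:27,r2:Add2,r3:6,r4:18
cycle 12: - // r0:Mul1,r1:27,r2:Add2,r3:6,r4:18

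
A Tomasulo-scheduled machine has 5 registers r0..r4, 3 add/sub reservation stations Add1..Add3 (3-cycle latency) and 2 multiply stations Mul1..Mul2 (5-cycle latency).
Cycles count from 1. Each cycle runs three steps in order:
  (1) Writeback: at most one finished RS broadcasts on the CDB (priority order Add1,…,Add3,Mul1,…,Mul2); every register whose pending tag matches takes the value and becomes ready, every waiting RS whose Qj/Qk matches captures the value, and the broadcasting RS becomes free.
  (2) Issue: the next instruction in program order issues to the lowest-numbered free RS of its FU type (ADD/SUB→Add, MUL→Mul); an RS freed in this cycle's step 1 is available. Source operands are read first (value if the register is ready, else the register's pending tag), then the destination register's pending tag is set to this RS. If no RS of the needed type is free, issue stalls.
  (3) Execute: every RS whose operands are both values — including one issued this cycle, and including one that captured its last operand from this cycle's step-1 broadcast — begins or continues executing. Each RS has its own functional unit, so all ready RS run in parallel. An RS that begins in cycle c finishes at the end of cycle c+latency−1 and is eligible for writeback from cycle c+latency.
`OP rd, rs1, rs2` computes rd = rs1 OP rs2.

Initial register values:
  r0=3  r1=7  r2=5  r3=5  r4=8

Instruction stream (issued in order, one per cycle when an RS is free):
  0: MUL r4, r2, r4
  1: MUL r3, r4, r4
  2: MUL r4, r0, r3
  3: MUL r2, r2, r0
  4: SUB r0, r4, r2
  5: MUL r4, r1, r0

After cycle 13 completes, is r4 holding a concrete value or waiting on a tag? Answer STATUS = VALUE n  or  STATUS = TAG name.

STATUS = TAG Mul1

  c1: issue MUL r4<-Mul1  regs: r0:3,r1:7,r2:5,r3:5,r4:Mul1
  c2: issue MUL r3<-Mul2  regs: r0:3,r1:7,r2:5,r3:Mul2,r4:Mul1
  c3: stall  regs: r0:3,r1:7,r2:5,r3:Mul2,r4:Mul1
  c4: stall  regs: r0:3,r1:7,r2:5,r3:Mul2,r4:Mul1
  c5: stall  regs: r0:3,r1:7,r2:5,r3:Mul2,r4:Mul1
  c6: CDB Mul1=40; issue MUL r4<-Mul1  regs: r0:3,r1:7,r2:5,r3:Mul2,r4:Mul1
  c7: stall  regs: r0:3,r1:7,r2:5,r3:Mul2,r4:Mul1
  c8: stall  regs: r0:3,r1:7,r2:5,r3:Mul2,r4:Mul1
  c9: stall  regs: r0:3,r1:7,r2:5,r3:Mul2,r4:Mul1
  c10: stall  regs: r0:3,r1:7,r2:5,r3:Mul2,r4:Mul1
  c11: CDB Mul2=1600; issue MUL r2<-Mul2  regs: r0:3,r1:7,r2:Mul2,r3:1600,r4:Mul1
  c12: issue SUB r0<-Add1  regs: r0:Add1,r1:7,r2:Mul2,r3:1600,r4:Mul1
  c13: stall  regs: r0:Add1,r1:7,r2:Mul2,r3:1600,r4:Mul1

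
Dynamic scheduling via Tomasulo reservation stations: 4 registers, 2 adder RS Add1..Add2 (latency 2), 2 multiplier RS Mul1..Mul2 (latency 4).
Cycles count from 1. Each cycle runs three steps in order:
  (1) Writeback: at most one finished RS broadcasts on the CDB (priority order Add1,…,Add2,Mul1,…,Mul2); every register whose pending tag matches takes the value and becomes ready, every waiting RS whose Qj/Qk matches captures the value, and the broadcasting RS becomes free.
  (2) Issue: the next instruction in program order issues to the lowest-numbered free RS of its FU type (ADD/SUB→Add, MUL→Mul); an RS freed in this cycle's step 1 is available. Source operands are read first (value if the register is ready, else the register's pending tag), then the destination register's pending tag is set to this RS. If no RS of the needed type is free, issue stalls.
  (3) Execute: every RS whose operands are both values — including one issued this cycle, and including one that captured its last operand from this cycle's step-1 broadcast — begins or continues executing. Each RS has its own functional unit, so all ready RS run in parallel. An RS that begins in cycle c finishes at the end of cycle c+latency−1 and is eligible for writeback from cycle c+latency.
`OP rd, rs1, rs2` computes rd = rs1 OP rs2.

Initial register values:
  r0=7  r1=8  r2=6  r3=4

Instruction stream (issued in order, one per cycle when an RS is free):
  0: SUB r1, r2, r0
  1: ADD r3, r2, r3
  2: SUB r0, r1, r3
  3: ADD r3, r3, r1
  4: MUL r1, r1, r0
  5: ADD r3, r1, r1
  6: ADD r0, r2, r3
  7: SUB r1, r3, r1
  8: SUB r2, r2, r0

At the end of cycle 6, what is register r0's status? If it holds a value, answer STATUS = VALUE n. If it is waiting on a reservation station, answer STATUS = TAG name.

c1: issue SUB r1<-Add1 | r0:7,r1:Add1,r2:6,r3:4
c2: issue ADD r3<-Add2 | r0:7,r1:Add1,r2:6,r3:Add2
c3: CDB Add1=-1; issue SUB r0<-Add1 | r0:Add1,r1:-1,r2:6,r3:Add2
c4: CDB Add2=10; issue ADD r3<-Add2 | r0:Add1,r1:-1,r2:6,r3:Add2
c5: issue MUL r1<-Mul1 | r0:Add1,r1:Mul1,r2:6,r3:Add2
c6: CDB Add1=-11; issue ADD r3<-Add1 | r0:-11,r1:Mul1,r2:6,r3:Add1

STATUS = VALUE -11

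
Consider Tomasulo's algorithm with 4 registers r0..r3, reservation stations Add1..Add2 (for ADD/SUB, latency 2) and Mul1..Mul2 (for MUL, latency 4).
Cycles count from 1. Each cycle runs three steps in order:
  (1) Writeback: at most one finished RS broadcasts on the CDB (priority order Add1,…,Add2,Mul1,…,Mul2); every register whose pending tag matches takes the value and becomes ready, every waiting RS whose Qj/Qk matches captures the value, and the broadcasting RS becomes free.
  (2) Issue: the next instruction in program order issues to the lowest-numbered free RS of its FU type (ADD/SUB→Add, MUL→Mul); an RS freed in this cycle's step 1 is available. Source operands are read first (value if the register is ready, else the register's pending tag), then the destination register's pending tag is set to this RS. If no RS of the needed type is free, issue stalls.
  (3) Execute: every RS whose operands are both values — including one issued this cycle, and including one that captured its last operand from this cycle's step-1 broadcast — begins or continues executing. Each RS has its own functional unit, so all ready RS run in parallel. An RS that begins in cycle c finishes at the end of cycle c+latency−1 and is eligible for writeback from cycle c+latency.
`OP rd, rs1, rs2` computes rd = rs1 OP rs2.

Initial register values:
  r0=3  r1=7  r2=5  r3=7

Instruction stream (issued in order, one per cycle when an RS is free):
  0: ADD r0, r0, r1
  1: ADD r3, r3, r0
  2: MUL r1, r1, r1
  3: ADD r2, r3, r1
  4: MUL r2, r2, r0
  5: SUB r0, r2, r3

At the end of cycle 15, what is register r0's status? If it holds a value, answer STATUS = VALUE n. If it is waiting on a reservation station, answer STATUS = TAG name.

  c1: issue ADD r0<-Add1  regs: r0:Add1,r1:7,r2:5,r3:7
  c2: issue ADD r3<-Add2  regs: r0:Add1,r1:7,r2:5,r3:Add2
  c3: CDB Add1=10; issue MUL r1<-Mul1  regs: r0:10,r1:Mul1,r2:5,r3:Add2
  c4: issue ADD r2<-Add1  regs: r0:10,r1:Mul1,r2:Add1,r3:Add2
  c5: CDB Add2=17; issue MUL r2<-Mul2  regs: r0:10,r1:Mul1,r2:Mul2,r3:17
  c6: issue SUB r0<-Add2  regs: r0:Add2,r1:Mul1,r2:Mul2,r3:17
  c7: CDB Mul1=49  regs: r0:Add2,r1:49,r2:Mul2,r3:17
  c8: -  regs: r0:Add2,r1:49,r2:Mul2,r3:17
  c9: CDB Add1=66  regs: r0:Add2,r1:49,r2:Mul2,r3:17
  c10: -  regs: r0:Add2,r1:49,r2:Mul2,r3:17
  c11: -  regs: r0:Add2,r1:49,r2:Mul2,r3:17
  c12: -  regs: r0:Add2,r1:49,r2:Mul2,r3:17
  c13: CDB Mul2=660  regs: r0:Add2,r1:49,r2:660,r3:17
  c14: -  regs: r0:Add2,r1:49,r2:660,r3:17
  c15: CDB Add2=643  regs: r0:643,r1:49,r2:660,r3:17

STATUS = VALUE 643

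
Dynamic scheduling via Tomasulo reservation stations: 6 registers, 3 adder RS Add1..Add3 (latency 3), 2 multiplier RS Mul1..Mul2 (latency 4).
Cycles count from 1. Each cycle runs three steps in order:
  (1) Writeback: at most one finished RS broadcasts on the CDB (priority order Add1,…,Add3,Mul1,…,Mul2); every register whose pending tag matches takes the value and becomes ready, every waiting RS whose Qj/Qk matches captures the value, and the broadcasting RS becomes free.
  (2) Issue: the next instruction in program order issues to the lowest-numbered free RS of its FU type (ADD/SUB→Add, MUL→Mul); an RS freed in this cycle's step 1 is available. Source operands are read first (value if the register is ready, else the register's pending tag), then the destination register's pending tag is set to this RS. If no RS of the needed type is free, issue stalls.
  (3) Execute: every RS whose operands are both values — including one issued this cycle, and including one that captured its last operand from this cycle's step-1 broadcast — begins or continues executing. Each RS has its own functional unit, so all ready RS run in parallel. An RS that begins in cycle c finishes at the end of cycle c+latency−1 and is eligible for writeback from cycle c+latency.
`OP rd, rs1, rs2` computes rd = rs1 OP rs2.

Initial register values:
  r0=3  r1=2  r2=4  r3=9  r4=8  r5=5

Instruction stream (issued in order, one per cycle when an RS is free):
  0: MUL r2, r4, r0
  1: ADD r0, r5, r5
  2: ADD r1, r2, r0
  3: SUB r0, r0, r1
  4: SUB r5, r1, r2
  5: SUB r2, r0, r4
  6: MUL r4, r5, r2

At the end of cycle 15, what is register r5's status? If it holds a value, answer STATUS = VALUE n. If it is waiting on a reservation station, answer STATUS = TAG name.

STATUS = VALUE 10

cycle 1: issue MUL r2<-Mul1 // r0:3,r1:2,r2:Mul1,r3:9,r4:8,r5:5
cycle 2: issue ADD r0<-Add1 // r0:Add1,r1:2,r2:Mul1,r3:9,r4:8,r5:5
cycle 3: issue ADD r1<-Add2 // r0:Add1,r1:Add2,r2:Mul1,r3:9,r4:8,r5:5
cycle 4: issue SUB r0<-Add3 // r0:Add3,r1:Add2,r2:Mul1,r3:9,r4:8,r5:5
cycle 5: CDB Add1=10; issue SUB r5<-Add1 // r0:Add3,r1:Add2,r2:Mul1,r3:9,r4:8,r5:Add1
cycle 6: CDB Mul1=24; stall // r0:Add3,r1:Add2,r2:24,r3:9,r4:8,r5:Add1
cycle 7: stall // r0:Add3,r1:Add2,r2:24,r3:9,r4:8,r5:Add1
cycle 8: stall // r0:Add3,r1:Add2,r2:24,r3:9,r4:8,r5:Add1
cycle 9: CDB Add2=34; issue SUB r2<-Add2 // r0:Add3,r1:34,r2:Add2,r3:9,r4:8,r5:Add1
cycle 10: issue MUL r4<-Mul1 // r0:Add3,r1:34,r2:Add2,r3:9,r4:Mul1,r5:Add1
cycle 11: - // r0:Add3,r1:34,r2:Add2,r3:9,r4:Mul1,r5:Add1
cycle 12: CDB Add1=10 // r0:Add3,r1:34,r2:Add2,r3:9,r4:Mul1,r5:10
cycle 13: CDB Add3=-24 // r0:-24,r1:34,r2:Add2,r3:9,r4:Mul1,r5:10
cycle 14: - // r0:-24,r1:34,r2:Add2,r3:9,r4:Mul1,r5:10
cycle 15: - // r0:-24,r1:34,r2:Add2,r3:9,r4:Mul1,r5:10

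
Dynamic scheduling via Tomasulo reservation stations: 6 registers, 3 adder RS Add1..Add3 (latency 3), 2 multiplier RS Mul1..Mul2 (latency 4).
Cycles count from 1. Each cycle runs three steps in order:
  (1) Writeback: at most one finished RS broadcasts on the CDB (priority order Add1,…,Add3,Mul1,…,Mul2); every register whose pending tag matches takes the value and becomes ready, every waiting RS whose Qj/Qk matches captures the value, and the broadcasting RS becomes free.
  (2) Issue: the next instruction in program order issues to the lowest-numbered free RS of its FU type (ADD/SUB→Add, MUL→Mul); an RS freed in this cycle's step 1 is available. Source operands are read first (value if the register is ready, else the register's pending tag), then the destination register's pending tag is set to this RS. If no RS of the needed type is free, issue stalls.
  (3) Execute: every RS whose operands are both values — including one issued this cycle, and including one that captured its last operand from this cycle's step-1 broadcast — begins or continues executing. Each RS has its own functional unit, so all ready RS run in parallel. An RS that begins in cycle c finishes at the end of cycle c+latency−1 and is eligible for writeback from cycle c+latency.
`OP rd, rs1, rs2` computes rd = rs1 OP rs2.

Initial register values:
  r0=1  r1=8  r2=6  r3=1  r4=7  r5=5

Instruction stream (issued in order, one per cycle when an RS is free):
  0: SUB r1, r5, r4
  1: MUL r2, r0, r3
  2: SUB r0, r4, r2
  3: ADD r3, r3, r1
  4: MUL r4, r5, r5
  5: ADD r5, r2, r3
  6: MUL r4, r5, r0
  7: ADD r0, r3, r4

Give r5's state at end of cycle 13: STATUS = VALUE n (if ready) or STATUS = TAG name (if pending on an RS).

STATUS = VALUE 0

  c1: issue SUB r1<-Add1  regs: r0:1,r1:Add1,r2:6,r3:1,r4:7,r5:5
  c2: issue MUL r2<-Mul1  regs: r0:1,r1:Add1,r2:Mul1,r3:1,r4:7,r5:5
  c3: issue SUB r0<-Add2  regs: r0:Add2,r1:Add1,r2:Mul1,r3:1,r4:7,r5:5
  c4: CDB Add1=-2; issue ADD r3<-Add1  regs: r0:Add2,r1:-2,r2:Mul1,r3:Add1,r4:7,r5:5
  c5: issue MUL r4<-Mul2  regs: r0:Add2,r1:-2,r2:Mul1,r3:Add1,r4:Mul2,r5:5
  c6: CDB Mul1=1; issue ADD r5<-Add3  regs: r0:Add2,r1:-2,r2:1,r3:Add1,r4:Mul2,r5:Add3
  c7: CDB Add1=-1; issue MUL r4<-Mul1  regs: r0:Add2,r1:-2,r2:1,r3:-1,r4:Mul1,r5:Add3
  c8: issue ADD r0<-Add1  regs: r0:Add1,r1:-2,r2:1,r3:-1,r4:Mul1,r5:Add3
  c9: CDB Add2=6  regs: r0:Add1,r1:-2,r2:1,r3:-1,r4:Mul1,r5:Add3
  c10: CDB Add3=0  regs: r0:Add1,r1:-2,r2:1,r3:-1,r4:Mul1,r5:0
  c11: CDB Mul2=25  regs: r0:Add1,r1:-2,r2:1,r3:-1,r4:Mul1,r5:0
  c12: -  regs: r0:Add1,r1:-2,r2:1,r3:-1,r4:Mul1,r5:0
  c13: -  regs: r0:Add1,r1:-2,r2:1,r3:-1,r4:Mul1,r5:0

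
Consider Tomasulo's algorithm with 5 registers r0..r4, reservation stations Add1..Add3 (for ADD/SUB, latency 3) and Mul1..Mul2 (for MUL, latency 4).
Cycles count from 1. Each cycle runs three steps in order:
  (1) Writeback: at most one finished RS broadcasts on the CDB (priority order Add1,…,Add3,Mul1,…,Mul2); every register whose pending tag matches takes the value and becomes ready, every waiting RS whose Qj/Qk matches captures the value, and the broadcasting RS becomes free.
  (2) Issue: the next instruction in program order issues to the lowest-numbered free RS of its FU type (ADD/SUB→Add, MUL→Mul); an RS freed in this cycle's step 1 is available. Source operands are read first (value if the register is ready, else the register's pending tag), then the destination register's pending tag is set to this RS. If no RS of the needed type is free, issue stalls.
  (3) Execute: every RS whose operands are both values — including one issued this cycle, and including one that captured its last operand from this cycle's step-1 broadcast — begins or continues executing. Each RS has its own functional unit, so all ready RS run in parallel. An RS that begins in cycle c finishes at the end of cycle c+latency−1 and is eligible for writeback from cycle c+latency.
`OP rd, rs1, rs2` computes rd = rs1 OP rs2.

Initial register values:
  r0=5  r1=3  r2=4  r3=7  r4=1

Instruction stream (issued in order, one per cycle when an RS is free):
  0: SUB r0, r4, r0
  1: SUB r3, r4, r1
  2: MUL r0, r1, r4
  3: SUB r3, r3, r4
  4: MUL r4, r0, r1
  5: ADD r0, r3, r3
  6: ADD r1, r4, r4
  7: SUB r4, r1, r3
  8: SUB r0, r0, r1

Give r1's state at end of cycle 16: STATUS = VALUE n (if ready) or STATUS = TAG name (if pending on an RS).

cycle 1: issue SUB r0<-Add1 // r0:Add1,r1:3,r2:4,r3:7,r4:1
cycle 2: issue SUB r3<-Add2 // r0:Add1,r1:3,r2:4,r3:Add2,r4:1
cycle 3: issue MUL r0<-Mul1 // r0:Mul1,r1:3,r2:4,r3:Add2,r4:1
cycle 4: CDB Add1=-4; issue SUB r3<-Add1 // r0:Mul1,r1:3,r2:4,r3:Add1,r4:1
cycle 5: CDB Add2=-2; issue MUL r4<-Mul2 // r0:Mul1,r1:3,r2:4,r3:Add1,r4:Mul2
cycle 6: issue ADD r0<-Add2 // r0:Add2,r1:3,r2:4,r3:Add1,r4:Mul2
cycle 7: CDB Mul1=3; issue ADD r1<-Add3 // r0:Add2,r1:Add3,r2:4,r3:Add1,r4:Mul2
cycle 8: CDB Add1=-3; issue SUB r4<-Add1 // r0:Add2,r1:Add3,r2:4,r3:-3,r4:Add1
cycle 9: stall // r0:Add2,r1:Add3,r2:4,r3:-3,r4:Add1
cycle 10: stall // r0:Add2,r1:Add3,r2:4,r3:-3,r4:Add1
cycle 11: CDB Add2=-6; issue SUB r0<-Add2 // r0:Add2,r1:Add3,r2:4,r3:-3,r4:Add1
cycle 12: CDB Mul2=9 // r0:Add2,r1:Add3,r2:4,r3:-3,r4:Add1
cycle 13: - // r0:Add2,r1:Add3,r2:4,r3:-3,r4:Add1
cycle 14: - // r0:Add2,r1:Add3,r2:4,r3:-3,r4:Add1
cycle 15: CDB Add3=18 // r0:Add2,r1:18,r2:4,r3:-3,r4:Add1
cycle 16: - // r0:Add2,r1:18,r2:4,r3:-3,r4:Add1

STATUS = VALUE 18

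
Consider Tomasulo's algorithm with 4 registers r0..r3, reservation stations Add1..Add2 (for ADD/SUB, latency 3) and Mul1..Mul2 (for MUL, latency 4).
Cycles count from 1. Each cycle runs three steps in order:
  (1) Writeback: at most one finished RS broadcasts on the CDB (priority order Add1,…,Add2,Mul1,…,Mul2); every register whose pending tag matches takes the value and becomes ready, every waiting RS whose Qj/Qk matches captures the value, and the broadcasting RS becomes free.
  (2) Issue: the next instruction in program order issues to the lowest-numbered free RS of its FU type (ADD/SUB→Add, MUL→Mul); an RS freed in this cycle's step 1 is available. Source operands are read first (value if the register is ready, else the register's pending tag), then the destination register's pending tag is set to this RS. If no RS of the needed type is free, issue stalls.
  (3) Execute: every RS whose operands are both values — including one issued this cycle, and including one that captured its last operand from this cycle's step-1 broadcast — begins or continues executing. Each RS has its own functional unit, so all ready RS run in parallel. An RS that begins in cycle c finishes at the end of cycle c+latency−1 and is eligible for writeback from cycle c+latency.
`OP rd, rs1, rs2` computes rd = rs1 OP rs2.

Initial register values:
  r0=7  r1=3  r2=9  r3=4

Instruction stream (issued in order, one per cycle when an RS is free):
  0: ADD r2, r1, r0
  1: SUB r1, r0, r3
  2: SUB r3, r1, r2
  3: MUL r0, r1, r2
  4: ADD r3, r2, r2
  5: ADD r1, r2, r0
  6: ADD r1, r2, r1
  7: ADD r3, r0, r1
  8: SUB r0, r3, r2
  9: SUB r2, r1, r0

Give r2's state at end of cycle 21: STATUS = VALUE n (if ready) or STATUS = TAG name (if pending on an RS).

cycle 1: issue ADD r2<-Add1 // r0:7,r1:3,r2:Add1,r3:4
cycle 2: issue SUB r1<-Add2 // r0:7,r1:Add2,r2:Add1,r3:4
cycle 3: stall // r0:7,r1:Add2,r2:Add1,r3:4
cycle 4: CDB Add1=10; issue SUB r3<-Add1 // r0:7,r1:Add2,r2:10,r3:Add1
cycle 5: CDB Add2=3; issue MUL r0<-Mul1 // r0:Mul1,r1:3,r2:10,r3:Add1
cycle 6: issue ADD r3<-Add2 // r0:Mul1,r1:3,r2:10,r3:Add2
cycle 7: stall // r0:Mul1,r1:3,r2:10,r3:Add2
cycle 8: CDB Add1=-7; issue ADD r1<-Add1 // r0:Mul1,r1:Add1,r2:10,r3:Add2
cycle 9: CDB Add2=20; issue ADD r1<-Add2 // r0:Mul1,r1:Add2,r2:10,r3:20
cycle 10: CDB Mul1=30; stall // r0:30,r1:Add2,r2:10,r3:20
cycle 11: stall // r0:30,r1:Add2,r2:10,r3:20
cycle 12: stall // r0:30,r1:Add2,r2:10,r3:20
cycle 13: CDB Add1=40; issue ADD r3<-Add1 // r0:30,r1:Add2,r2:10,r3:Add1
cycle 14: stall // r0:30,r1:Add2,r2:10,r3:Add1
cycle 15: stall // r0:30,r1:Add2,r2:10,r3:Add1
cycle 16: CDB Add2=50; issue SUB r0<-Add2 // r0:Add2,r1:50,r2:10,r3:Add1
cycle 17: stall // r0:Add2,r1:50,r2:10,r3:Add1
cycle 18: stall // r0:Add2,r1:50,r2:10,r3:Add1
cycle 19: CDB Add1=80; issue SUB r2<-Add1 // r0:Add2,r1:50,r2:Add1,r3:80
cycle 20: - // r0:Add2,r1:50,r2:Add1,r3:80
cycle 21: - // r0:Add2,r1:50,r2:Add1,r3:80

STATUS = TAG Add1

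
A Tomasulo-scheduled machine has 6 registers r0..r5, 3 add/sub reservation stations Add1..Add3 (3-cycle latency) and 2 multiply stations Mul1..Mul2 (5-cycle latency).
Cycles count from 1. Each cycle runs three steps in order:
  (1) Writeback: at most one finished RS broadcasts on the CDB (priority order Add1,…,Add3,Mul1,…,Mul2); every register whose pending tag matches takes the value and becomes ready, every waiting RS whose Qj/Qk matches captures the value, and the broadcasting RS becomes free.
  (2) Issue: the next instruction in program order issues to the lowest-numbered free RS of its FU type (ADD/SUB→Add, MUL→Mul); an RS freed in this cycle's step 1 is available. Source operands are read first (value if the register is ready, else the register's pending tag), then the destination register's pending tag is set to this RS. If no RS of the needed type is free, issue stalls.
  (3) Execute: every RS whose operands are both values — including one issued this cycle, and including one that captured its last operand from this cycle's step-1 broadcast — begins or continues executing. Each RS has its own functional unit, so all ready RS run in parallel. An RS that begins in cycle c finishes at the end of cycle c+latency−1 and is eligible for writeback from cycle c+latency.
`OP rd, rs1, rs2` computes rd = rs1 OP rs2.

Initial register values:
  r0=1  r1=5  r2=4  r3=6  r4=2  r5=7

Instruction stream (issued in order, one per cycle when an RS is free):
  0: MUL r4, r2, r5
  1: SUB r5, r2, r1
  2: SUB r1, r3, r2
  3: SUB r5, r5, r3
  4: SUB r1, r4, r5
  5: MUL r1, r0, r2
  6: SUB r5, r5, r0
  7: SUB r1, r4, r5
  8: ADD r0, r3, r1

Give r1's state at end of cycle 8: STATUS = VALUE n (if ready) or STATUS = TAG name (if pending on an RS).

  c1: issue MUL r4<-Mul1  regs: r0:1,r1:5,r2:4,r3:6,r4:Mul1,r5:7
  c2: issue SUB r5<-Add1  regs: r0:1,r1:5,r2:4,r3:6,r4:Mul1,r5:Add1
  c3: issue SUB r1<-Add2  regs: r0:1,r1:Add2,r2:4,r3:6,r4:Mul1,r5:Add1
  c4: issue SUB r5<-Add3  regs: r0:1,r1:Add2,r2:4,r3:6,r4:Mul1,r5:Add3
  c5: CDB Add1=-1; issue SUB r1<-Add1  regs: r0:1,r1:Add1,r2:4,r3:6,r4:Mul1,r5:Add3
  c6: CDB Add2=2; issue MUL r1<-Mul2  regs: r0:1,r1:Mul2,r2:4,r3:6,r4:Mul1,r5:Add3
  c7: CDB Mul1=28; issue SUB r5<-Add2  regs: r0:1,r1:Mul2,r2:4,r3:6,r4:28,r5:Add2
  c8: CDB Add3=-7; issue SUB r1<-Add3  regs: r0:1,r1:Add3,r2:4,r3:6,r4:28,r5:Add2

STATUS = TAG Add3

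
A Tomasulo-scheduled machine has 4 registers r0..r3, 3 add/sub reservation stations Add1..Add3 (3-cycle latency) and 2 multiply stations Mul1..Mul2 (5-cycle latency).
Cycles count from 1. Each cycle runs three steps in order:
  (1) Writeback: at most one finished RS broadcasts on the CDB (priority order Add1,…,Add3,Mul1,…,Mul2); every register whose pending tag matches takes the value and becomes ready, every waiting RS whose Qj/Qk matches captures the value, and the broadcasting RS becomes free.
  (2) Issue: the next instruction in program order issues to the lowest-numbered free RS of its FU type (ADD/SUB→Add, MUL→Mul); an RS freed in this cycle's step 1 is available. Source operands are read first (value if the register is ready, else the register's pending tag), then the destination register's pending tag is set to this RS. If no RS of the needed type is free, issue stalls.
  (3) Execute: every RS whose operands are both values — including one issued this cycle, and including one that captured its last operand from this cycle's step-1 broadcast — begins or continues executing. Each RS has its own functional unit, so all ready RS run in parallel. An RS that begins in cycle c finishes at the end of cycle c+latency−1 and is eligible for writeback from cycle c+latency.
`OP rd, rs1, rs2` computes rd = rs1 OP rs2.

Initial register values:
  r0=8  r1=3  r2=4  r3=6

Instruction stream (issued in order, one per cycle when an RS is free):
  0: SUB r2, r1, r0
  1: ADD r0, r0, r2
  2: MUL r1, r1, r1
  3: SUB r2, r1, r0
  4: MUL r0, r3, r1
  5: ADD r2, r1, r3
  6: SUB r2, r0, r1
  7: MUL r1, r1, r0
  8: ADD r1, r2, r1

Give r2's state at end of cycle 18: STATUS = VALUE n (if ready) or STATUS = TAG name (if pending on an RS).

STATUS = VALUE 45

c1: issue SUB r2<-Add1 | r0:8,r1:3,r2:Add1,r3:6
c2: issue ADD r0<-Add2 | r0:Add2,r1:3,r2:Add1,r3:6
c3: issue MUL r1<-Mul1 | r0:Add2,r1:Mul1,r2:Add1,r3:6
c4: CDB Add1=-5; issue SUB r2<-Add1 | r0:Add2,r1:Mul1,r2:Add1,r3:6
c5: issue MUL r0<-Mul2 | r0:Mul2,r1:Mul1,r2:Add1,r3:6
c6: issue ADD r2<-Add3 | r0:Mul2,r1:Mul1,r2:Add3,r3:6
c7: CDB Add2=3; issue SUB r2<-Add2 | r0:Mul2,r1:Mul1,r2:Add2,r3:6
c8: CDB Mul1=9; issue MUL r1<-Mul1 | r0:Mul2,r1:Mul1,r2:Add2,r3:6
c9: stall | r0:Mul2,r1:Mul1,r2:Add2,r3:6
c10: stall | r0:Mul2,r1:Mul1,r2:Add2,r3:6
c11: CDB Add1=6; issue ADD r1<-Add1 | r0:Mul2,r1:Add1,r2:Add2,r3:6
c12: CDB Add3=15 | r0:Mul2,r1:Add1,r2:Add2,r3:6
c13: CDB Mul2=54 | r0:54,r1:Add1,r2:Add2,r3:6
c14: - | r0:54,r1:Add1,r2:Add2,r3:6
c15: - | r0:54,r1:Add1,r2:Add2,r3:6
c16: CDB Add2=45 | r0:54,r1:Add1,r2:45,r3:6
c17: - | r0:54,r1:Add1,r2:45,r3:6
c18: CDB Mul1=486 | r0:54,r1:Add1,r2:45,r3:6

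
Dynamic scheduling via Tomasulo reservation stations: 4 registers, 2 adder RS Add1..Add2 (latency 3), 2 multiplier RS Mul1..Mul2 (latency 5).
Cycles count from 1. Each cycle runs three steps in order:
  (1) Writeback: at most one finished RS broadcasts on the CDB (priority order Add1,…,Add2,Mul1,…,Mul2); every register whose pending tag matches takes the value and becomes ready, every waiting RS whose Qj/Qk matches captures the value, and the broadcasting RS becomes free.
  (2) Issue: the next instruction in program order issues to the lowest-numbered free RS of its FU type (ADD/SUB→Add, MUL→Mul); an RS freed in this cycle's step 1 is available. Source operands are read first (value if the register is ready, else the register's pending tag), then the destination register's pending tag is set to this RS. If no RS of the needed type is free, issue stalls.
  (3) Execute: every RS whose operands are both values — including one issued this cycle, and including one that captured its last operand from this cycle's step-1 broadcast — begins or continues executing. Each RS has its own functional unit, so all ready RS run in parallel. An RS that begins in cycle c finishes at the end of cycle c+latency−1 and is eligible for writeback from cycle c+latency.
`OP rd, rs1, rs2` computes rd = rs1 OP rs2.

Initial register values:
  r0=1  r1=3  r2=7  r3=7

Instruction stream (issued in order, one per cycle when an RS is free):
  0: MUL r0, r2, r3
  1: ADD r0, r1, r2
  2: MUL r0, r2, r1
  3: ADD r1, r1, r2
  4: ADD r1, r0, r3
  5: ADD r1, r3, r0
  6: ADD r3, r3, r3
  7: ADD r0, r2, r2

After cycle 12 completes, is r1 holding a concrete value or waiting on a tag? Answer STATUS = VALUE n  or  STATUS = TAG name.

c1: issue MUL r0<-Mul1 | r0:Mul1,r1:3,r2:7,r3:7
c2: issue ADD r0<-Add1 | r0:Add1,r1:3,r2:7,r3:7
c3: issue MUL r0<-Mul2 | r0:Mul2,r1:3,r2:7,r3:7
c4: issue ADD r1<-Add2 | r0:Mul2,r1:Add2,r2:7,r3:7
c5: CDB Add1=10; issue ADD r1<-Add1 | r0:Mul2,r1:Add1,r2:7,r3:7
c6: CDB Mul1=49; stall | r0:Mul2,r1:Add1,r2:7,r3:7
c7: CDB Add2=10; issue ADD r1<-Add2 | r0:Mul2,r1:Add2,r2:7,r3:7
c8: CDB Mul2=21; stall | r0:21,r1:Add2,r2:7,r3:7
c9: stall | r0:21,r1:Add2,r2:7,r3:7
c10: stall | r0:21,r1:Add2,r2:7,r3:7
c11: CDB Add1=28; issue ADD r3<-Add1 | r0:21,r1:Add2,r2:7,r3:Add1
c12: CDB Add2=28; issue ADD r0<-Add2 | r0:Add2,r1:28,r2:7,r3:Add1

STATUS = VALUE 28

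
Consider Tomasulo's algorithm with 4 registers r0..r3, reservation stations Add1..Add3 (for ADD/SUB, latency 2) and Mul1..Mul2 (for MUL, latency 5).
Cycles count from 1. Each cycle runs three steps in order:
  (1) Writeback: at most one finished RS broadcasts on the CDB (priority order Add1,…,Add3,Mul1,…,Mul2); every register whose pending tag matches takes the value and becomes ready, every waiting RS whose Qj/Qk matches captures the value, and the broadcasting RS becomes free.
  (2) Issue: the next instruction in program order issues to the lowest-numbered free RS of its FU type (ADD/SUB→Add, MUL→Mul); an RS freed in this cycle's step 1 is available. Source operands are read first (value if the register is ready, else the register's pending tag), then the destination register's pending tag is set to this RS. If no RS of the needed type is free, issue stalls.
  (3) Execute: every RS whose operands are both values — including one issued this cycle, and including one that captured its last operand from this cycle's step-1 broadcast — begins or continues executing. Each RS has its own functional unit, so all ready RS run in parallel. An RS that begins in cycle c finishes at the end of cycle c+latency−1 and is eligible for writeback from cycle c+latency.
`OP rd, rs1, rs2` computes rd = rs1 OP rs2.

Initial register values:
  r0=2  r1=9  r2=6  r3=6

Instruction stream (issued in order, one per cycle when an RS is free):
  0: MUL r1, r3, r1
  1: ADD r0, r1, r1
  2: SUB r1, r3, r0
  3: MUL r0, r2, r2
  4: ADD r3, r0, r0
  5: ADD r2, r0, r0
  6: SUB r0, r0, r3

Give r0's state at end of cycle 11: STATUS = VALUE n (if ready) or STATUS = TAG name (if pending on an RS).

  c1: issue MUL r1<-Mul1  regs: r0:2,r1:Mul1,r2:6,r3:6
  c2: issue ADD r0<-Add1  regs: r0:Add1,r1:Mul1,r2:6,r3:6
  c3: issue SUB r1<-Add2  regs: r0:Add1,r1:Add2,r2:6,r3:6
  c4: issue MUL r0<-Mul2  regs: r0:Mul2,r1:Add2,r2:6,r3:6
  c5: issue ADD r3<-Add3  regs: r0:Mul2,r1:Add2,r2:6,r3:Add3
  c6: CDB Mul1=54; stall  regs: r0:Mul2,r1:Add2,r2:6,r3:Add3
  c7: stall  regs: r0:Mul2,r1:Add2,r2:6,r3:Add3
  c8: CDB Add1=108; issue ADD r2<-Add1  regs: r0:Mul2,r1:Add2,r2:Add1,r3:Add3
  c9: CDB Mul2=36; stall  regs: r0:36,r1:Add2,r2:Add1,r3:Add3
  c10: CDB Add2=-102; issue SUB r0<-Add2  regs: r0:Add2,r1:-102,r2:Add1,r3:Add3
  c11: CDB Add1=72  regs: r0:Add2,r1:-102,r2:72,r3:Add3

STATUS = TAG Add2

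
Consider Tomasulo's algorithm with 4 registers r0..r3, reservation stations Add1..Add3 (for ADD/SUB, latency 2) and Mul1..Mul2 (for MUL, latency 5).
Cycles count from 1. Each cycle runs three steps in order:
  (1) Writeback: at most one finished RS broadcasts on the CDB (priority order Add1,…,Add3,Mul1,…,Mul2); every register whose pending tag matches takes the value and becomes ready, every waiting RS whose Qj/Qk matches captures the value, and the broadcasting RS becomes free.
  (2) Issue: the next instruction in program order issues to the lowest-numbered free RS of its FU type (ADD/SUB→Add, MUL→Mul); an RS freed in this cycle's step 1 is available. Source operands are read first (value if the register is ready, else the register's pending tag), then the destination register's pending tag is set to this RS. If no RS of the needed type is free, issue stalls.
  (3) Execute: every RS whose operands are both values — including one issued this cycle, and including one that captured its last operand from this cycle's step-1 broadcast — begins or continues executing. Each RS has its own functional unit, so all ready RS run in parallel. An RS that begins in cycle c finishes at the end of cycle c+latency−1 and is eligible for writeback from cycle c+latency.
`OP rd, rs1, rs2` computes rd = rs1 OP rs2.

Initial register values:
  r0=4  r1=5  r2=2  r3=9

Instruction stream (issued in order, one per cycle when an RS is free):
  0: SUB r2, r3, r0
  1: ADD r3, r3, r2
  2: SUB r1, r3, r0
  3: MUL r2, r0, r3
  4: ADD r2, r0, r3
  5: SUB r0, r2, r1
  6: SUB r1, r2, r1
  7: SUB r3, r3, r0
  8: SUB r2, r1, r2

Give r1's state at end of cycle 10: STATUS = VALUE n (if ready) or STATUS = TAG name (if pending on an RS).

STATUS = VALUE 8

cycle 1: issue SUB r2<-Add1 // r0:4,r1:5,r2:Add1,r3:9
cycle 2: issue ADD r3<-Add2 // r0:4,r1:5,r2:Add1,r3:Add2
cycle 3: CDB Add1=5; issue SUB r1<-Add1 // r0:4,r1:Add1,r2:5,r3:Add2
cycle 4: issue MUL r2<-Mul1 // r0:4,r1:Add1,r2:Mul1,r3:Add2
cycle 5: CDB Add2=14; issue ADD r2<-Add2 // r0:4,r1:Add1,r2:Add2,r3:14
cycle 6: issue SUB r0<-Add3 // r0:Add3,r1:Add1,r2:Add2,r3:14
cycle 7: CDB Add1=10; issue SUB r1<-Add1 // r0:Add3,r1:Add1,r2:Add2,r3:14
cycle 8: CDB Add2=18; issue SUB r3<-Add2 // r0:Add3,r1:Add1,r2:18,r3:Add2
cycle 9: stall // r0:Add3,r1:Add1,r2:18,r3:Add2
cycle 10: CDB Add1=8; issue SUB r2<-Add1 // r0:Add3,r1:8,r2:Add1,r3:Add2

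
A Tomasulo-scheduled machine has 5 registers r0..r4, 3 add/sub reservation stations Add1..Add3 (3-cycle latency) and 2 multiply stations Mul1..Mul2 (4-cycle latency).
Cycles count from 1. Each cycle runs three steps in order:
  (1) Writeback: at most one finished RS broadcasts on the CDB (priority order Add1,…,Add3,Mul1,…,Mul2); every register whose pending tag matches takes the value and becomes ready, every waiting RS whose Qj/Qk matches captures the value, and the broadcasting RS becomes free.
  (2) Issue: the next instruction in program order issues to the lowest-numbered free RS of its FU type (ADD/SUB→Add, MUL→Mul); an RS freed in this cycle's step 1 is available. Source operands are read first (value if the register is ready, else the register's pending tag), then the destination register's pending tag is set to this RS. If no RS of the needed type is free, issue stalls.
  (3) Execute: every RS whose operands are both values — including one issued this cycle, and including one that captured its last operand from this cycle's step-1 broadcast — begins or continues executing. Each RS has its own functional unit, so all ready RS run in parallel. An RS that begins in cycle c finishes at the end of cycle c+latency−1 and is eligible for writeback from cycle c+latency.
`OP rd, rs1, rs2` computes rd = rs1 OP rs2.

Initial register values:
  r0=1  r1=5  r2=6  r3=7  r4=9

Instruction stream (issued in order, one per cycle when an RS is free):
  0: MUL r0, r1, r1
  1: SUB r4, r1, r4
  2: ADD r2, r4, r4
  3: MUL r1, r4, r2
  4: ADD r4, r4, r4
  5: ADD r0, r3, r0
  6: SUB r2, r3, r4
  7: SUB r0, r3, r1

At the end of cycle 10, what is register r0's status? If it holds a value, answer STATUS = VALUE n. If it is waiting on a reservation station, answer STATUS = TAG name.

  c1: issue MUL r0<-Mul1  regs: r0:Mul1,r1:5,r2:6,r3:7,r4:9
  c2: issue SUB r4<-Add1  regs: r0:Mul1,r1:5,r2:6,r3:7,r4:Add1
  c3: issue ADD r2<-Add2  regs: r0:Mul1,r1:5,r2:Add2,r3:7,r4:Add1
  c4: issue MUL r1<-Mul2  regs: r0:Mul1,r1:Mul2,r2:Add2,r3:7,r4:Add1
  c5: CDB Add1=-4; issue ADD r4<-Add1  regs: r0:Mul1,r1:Mul2,r2:Add2,r3:7,r4:Add1
  c6: CDB Mul1=25; issue ADD r0<-Add3  regs: r0:Add3,r1:Mul2,r2:Add2,r3:7,r4:Add1
  c7: stall  regs: r0:Add3,r1:Mul2,r2:Add2,r3:7,r4:Add1
  c8: CDB Add1=-8; issue SUB r2<-Add1  regs: r0:Add3,r1:Mul2,r2:Add1,r3:7,r4:-8
  c9: CDB Add2=-8; issue SUB r0<-Add2  regs: r0:Add2,r1:Mul2,r2:Add1,r3:7,r4:-8
  c10: CDB Add3=32  regs: r0:Add2,r1:Mul2,r2:Add1,r3:7,r4:-8

STATUS = TAG Add2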